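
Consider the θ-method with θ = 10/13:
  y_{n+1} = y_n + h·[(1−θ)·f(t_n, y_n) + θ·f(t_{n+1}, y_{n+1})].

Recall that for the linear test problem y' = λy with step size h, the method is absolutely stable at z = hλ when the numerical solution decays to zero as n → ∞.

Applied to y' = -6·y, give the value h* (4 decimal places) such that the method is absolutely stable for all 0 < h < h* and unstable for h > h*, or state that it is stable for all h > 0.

unbounded; (−∞, 0). Any h>0 works for λ=-6.

Test eqn y'=λy, z=hλ:
  y_{n+1} = y_n + z·[3/13·y_n + 10/13·y_{n+1}] ⇒ (1 − 10/13z)y_{n+1} = (1 + 3/13z)y_n
  Hence R(z) = (1 + 3/13z)/(1 − 10/13z).

Find x<0 with |R(x)|<1.
x=-1.64: |R|=0.2748
x=-2: |R|=0.2121
x=-10: |R|=0.1504
x=-100: |R|=0.2833
θ=10/13≥1/2 ⇒ |1+3/13x|<|1−10/13x| ∀x<0 ⇒ interval (−∞,0).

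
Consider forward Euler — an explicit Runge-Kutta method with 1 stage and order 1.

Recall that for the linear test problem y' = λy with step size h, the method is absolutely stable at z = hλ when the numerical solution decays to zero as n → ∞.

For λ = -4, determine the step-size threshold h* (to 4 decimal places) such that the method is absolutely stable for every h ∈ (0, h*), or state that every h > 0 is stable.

Test eqn y'=λy, z=hλ:
  order 1, 1-stage ⇒ R(z)=1+z
  (e.g. R(-0.35)=0.65000, |R|=0.65000)

Boundary: |R(x)|=1, x<0.
x=-0.35: |R|=0.6500
|R(-2.17)|=1.1700 |R(-1.33)|=0.3300 |R(-0.78)|=0.2200
Bisect:
  x_lo=-2.4977 |R|=1.4977  x_hi=-0.3113 |R|=0.6887
  mid=-1.40446 |R|=0.40446 →hi
  mid=-1.95106 |R|=0.95106 →hi
  mid=-2.22436 |R|=1.22436 →lo
  mid=-2.08771 |R|=1.08771 →lo
  mid=-2.01939 |R|=1.01939 →lo
  mid=-1.98522 |R|=0.98522 →hi
  mid=-2.00231 |R|=1.00231 →lo
  mid=-1.99377 |R|=0.99377 →hi
  mid=-1.99804 |R|=0.99804 →hi
  mid=-2.00017 |R|=1.00017 →lo
  ...
  [-2.00004,-1.99990] ⇒ x*=-2.0000
Interval (-2.0000, 0).

(-2.0000,0); λ=-4 ⇒ h* = 0.5000.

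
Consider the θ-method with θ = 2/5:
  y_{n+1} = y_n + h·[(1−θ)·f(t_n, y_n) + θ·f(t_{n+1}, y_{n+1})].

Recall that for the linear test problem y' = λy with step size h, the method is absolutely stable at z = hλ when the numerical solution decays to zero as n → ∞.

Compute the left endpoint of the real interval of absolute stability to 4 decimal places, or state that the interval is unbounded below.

With y'=λy (z=hλ):
  y_{n+1} = y_n + z·[3/5·y_n + 2/5·y_{n+1}] ⇒ (1 − 2/5z)y_{n+1} = (1 + 3/5z)y_n
  so R(z) = (1 + 3/5z)/(1 − 2/5z).

Find x<0 with |R(x)|<1.
x=-0.72: |R|=0.4410
R=−1: 1+3/5x = −1+2/5x ⇒ -1/5x=2 ⇒ x=2/(-1/5)=-10.0000
Confirm numerically:
  x=-9.658: |R|=0.98594 <1
  x=-8.790: |R|=0.94641 <1
  x=-6.407: |R|=0.79830 <1
  x=-6.242: |R|=0.78506 <1
  x=-10.301: |R|=1.01176 >1
  x=-10.154: |R|=1.00609 >1
  x=-10.114: |R|=1.00452 >1
So |R|<1 on (-10.0000, 0).

z* = -10.0000.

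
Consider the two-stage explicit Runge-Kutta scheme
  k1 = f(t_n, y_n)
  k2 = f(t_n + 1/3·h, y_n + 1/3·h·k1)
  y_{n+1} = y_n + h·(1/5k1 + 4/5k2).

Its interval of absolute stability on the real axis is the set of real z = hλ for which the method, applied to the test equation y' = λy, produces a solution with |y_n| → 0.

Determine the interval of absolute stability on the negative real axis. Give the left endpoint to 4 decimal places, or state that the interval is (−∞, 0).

With y'=λy (z=hλ):
  k1=λy_n ⇒ h·k1=z·y_n;  k2=λ(1+1/3z)y_n ⇒ h·k2=z(1+1/3z)y_n
  y_{n+1}/y_n = 1 + 1/5z + 4/5z(1+1/3z) = 1 + z + 4/15z²
  ⇒ R(z) = 1 + z + 4/15z².

Solve |R(x)|<1 on ℝ⁻.
x=-1.51: |R|=0.0980
R=1: x+4/15x²=0 ⇒ x=−15/4=-3.7500; min R=1−1/(4·4/15)=0.0625>−1
Confirm numerically:
  x=-2.745: |R|=0.26434 <1
  x=-2.671: |R|=0.23146 <1
  x=-2.061: |R|=0.07173 <1
  x=-1.747: |R|=0.06687 <1
  x=-4.252: |R|=1.56920 >1
  x=-4.137: |R|=1.42694 >1
Interval (-3.7500, 0).

z∈(-3.7500,0).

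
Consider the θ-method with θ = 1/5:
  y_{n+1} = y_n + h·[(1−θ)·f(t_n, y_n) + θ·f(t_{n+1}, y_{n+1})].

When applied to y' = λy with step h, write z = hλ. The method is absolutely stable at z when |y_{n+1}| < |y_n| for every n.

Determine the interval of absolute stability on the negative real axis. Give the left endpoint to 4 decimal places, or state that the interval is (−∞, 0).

z∈(-3.3333,0).

On y'=λy, z=hλ:
  y_{n+1} = y_n + z·[4/5·y_n + 1/5·y_{n+1}] ⇒ (1 − 1/5z)y_{n+1} = (1 + 4/5z)y_n
  Hence R(z) = (1 + 4/5z)/(1 − 1/5z).

Solve |R(x)|<1 on ℝ⁻.
x=-0.4: |R|=0.6296
R=−1: 1+4/5x = −1+1/5x ⇒ -3/5x=2 ⇒ x=2/(-3/5)=-3.3333
Confirm numerically:
  x=-2.746: |R|=0.77253 <1
  x=-2.618: |R|=0.71830 <1
  x=-2.609: |R|=0.71442 <1
  x=-2.233: |R|=0.54362 <1
  x=-3.749: |R|=1.14253 >1
  x=-3.472: |R|=1.04910 >1
Interval (-3.3333, 0).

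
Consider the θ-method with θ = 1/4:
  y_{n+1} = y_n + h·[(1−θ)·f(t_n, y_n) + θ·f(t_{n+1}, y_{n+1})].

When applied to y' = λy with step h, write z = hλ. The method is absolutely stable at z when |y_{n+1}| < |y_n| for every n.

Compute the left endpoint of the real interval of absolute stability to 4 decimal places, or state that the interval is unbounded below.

left endpoint -4.0000.

Set f=λy, z=hλ:
  y_{n+1} = y_n + z·[3/4·y_n + 1/4·y_{n+1}] ⇒ (1 − 1/4z)y_{n+1} = (1 + 3/4z)y_n
  ⇒ R(z) = (1 + 3/4z)/(1 − 1/4z).

Boundary: |R(x)|=1, x<0.
x=-0.87: |R|=0.2854
R=−1: 1+3/4x = −1+1/4x ⇒ -1/2x=2 ⇒ x=2/(-1/2)=-4.0000
Confirm numerically:
  x=-3.140: |R|=0.75910 <1
  x=-2.991: |R|=0.71134 <1
  x=-2.715: |R|=0.61727 <1
  x=-1.762: |R|=0.22319 <1
  x=-4.423: |R|=1.10044 >1
  x=-4.054: |R|=1.01341 >1
Stable set (-4.0000, 0).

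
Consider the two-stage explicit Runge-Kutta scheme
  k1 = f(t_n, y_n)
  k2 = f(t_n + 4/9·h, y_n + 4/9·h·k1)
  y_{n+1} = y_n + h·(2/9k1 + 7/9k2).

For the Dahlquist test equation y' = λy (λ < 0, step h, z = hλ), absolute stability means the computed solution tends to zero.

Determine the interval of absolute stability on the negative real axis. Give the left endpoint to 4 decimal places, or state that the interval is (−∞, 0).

On y'=λy, z=hλ:
  k1=λy_n ⇒ h·k1=z·y_n;  k2=λ(1+4/9z)y_n ⇒ h·k2=z(1+4/9z)y_n
  y_{n+1}/y_n = 1 + 2/9z + 7/9z(1+4/9z) = 1 + z + 28/81z²
  ⇒ R(z) = 1 + z + 28/81z².

Need |R(x)|<1, x<0.
x=-1.69: |R|=0.2973
R=1: x+28/81x²=0 ⇒ x=−81/28=-2.8929; min R=1−1/(4·28/81)=0.2768>−1
Confirm numerically:
  x=-2.821: |R|=0.92993 <1
  x=-2.804: |R|=0.91387 <1
  x=-1.926: |R|=0.35629 <1
  x=-1.321: |R|=0.28222 <1
  x=-3.279: |R|=1.43769 >1
  x=-3.067: |R|=1.18463 >1
  x=-3.040: |R|=1.15463 >1
Stable set (-2.8929, 0).

z∈(-2.8929,0).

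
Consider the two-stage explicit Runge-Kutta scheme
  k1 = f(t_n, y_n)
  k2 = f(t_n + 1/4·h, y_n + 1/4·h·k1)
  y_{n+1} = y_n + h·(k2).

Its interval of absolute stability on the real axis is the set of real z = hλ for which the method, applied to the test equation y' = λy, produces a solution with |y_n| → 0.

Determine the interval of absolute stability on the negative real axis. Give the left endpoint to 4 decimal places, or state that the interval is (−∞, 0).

z∈(-4.0000,0).

With y'=λy (z=hλ):
  k1=λy_n ⇒ h·k1=z·y_n;  k2=λ(1+1/4z)y_n ⇒ h·k2=z(1+1/4z)y_n
  y_{n+1}/y_n = 1 + z(1+1/4z) = 1 + z + 1/4z²
  Hence R(z) = 1 + z + 1/4z².

Find x<0 with |R(x)|<1.
x=-1.21: |R|=0.1560
R=1: x+1/4x²=0 ⇒ x=−4=-4.0000; min R=1−1/(4·1/4)=0.0000>−1
Confirm numerically:
  x=-3.910: |R|=0.91203 <1
  x=-3.904: |R|=0.90630 <1
  x=-2.127: |R|=0.00403 <1
  x=-1.834: |R|=0.00689 <1
  x=-4.359: |R|=1.39122 >1
  x=-4.279: |R|=1.29846 >1
  x=-4.118: |R|=1.12148 >1
Stable set (-4.0000, 0).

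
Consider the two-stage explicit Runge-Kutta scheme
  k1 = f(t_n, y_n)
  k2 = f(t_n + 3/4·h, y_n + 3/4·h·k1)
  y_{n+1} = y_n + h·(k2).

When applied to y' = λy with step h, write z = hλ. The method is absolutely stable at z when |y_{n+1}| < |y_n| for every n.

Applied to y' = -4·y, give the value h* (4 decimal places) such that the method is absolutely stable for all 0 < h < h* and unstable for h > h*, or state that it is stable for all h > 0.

(-1.3333,0); λ=-4 ⇒ h* = (4/3)/4 = 0.3333.

On y'=λy, z=hλ:
  k1=λy_n ⇒ h·k1=z·y_n;  k2=λ(1+3/4z)y_n ⇒ h·k2=z(1+3/4z)y_n
  y_{n+1}/y_n = 1 + z(1+3/4z) = 1 + z + 3/4z²
  ⇒ R(z) = 1 + z + 3/4z².

Boundary: |R(x)|=1, x<0.
x=-1.27: |R|=0.9397
R=1: x+3/4x²=0 ⇒ x=−4/3=-1.3333; min R=1−1/(4·3/4)=0.6667>−1
Confirm numerically:
  x=-0.937: |R|=0.72148 <1
  x=-0.624: |R|=0.66803 <1
  x=-0.577: |R|=0.67270 <1
  x=-1.755: |R|=1.55502 >1
  x=-1.626: |R|=1.35691 >1
Stable set (-1.3333, 0).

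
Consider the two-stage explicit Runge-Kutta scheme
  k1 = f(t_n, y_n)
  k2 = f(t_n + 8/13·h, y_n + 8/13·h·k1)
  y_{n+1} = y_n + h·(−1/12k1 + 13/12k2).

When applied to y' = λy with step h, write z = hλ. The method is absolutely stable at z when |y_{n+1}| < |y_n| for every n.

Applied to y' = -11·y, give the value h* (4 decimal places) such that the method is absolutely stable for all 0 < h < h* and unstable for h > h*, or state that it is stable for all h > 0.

Set f=λy, z=hλ:
  k1=λy_n ⇒ h·k1=z·y_n;  k2=λ(1+8/13z)y_n ⇒ h·k2=z(1+8/13z)y_n
  y_{n+1}/y_n = 1 − 1/12z + 13/12z(1+8/13z) = 1 + z + 2/3z²
  R(z) = 1 + z + 2/3z².

Find x<0 with |R(x)|<1.
x=-0.58: |R|=0.6443
R=1: x+2/3x²=0 ⇒ x=−3/2=-1.5000; min R=1−1/(4·2/3)=0.6250>−1
Confirm numerically:
  x=-1.449: |R|=0.95073 <1
  x=-1.424: |R|=0.92785 <1
  x=-0.825: |R|=0.62875 <1
  x=-1.800: |R|=1.36000 >1
  x=-1.706: |R|=1.23429 >1
  x=-1.681: |R|=1.20284 >1
Interval (-1.5000, 0).

(-1.5000,0); λ=-11 ⇒ h* = (3/2)/11 = 0.1364.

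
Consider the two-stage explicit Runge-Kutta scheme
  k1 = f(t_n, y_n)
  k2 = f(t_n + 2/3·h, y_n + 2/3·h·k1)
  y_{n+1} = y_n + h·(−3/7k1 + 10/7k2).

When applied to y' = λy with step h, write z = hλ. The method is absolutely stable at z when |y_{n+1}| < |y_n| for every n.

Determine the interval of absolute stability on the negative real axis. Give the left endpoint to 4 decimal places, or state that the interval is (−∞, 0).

z∈(-1.0500,0).

On y'=λy, z=hλ:
  k1=λy_n ⇒ h·k1=z·y_n;  k2=λ(1+2/3z)y_n ⇒ h·k2=z(1+2/3z)y_n
  y_{n+1}/y_n = 1 − 3/7z + 10/7z(1+2/3z) = 1 + z + 20/21z²
  Hence R(z) = 1 + z + 20/21z².

Find x<0 with |R(x)|<1.
x=-0.42: |R|=0.7480
R=1: x+20/21x²=0 ⇒ x=−21/20=-1.0500; min R=1−1/(4·20/21)=0.7375>−1
Confirm numerically:
  x=-0.982: |R|=0.93640 <1
  x=-0.657: |R|=0.75409 <1
  x=-0.476: |R|=0.73979 <1
  x=-1.544: |R|=1.72642 >1
  x=-1.520: |R|=1.68038 >1
  x=-1.312: |R|=1.32738 >1
So |R|<1 on (-1.0500, 0).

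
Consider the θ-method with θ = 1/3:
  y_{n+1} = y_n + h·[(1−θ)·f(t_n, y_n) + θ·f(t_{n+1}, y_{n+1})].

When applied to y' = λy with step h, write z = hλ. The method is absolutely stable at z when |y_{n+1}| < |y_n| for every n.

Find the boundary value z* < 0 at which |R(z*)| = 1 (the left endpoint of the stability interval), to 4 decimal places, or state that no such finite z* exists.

Test eqn y'=λy, z=hλ:
  y_{n+1} = y_n + z·[2/3·y_n + 1/3·y_{n+1}] ⇒ (1 − 1/3z)y_{n+1} = (1 + 2/3z)y_n
  so R(z) = (1 + 2/3z)/(1 − 1/3z).

Boundary: |R(x)|=1, x<0.
x=-1.65: |R|=0.0645
R=−1: 1+2/3x = −1+1/3x ⇒ -1/3x=2 ⇒ x=2/(-1/3)=-6.0000
Confirm numerically:
  x=-5.874: |R|=0.98580 <1
  x=-5.546: |R|=0.94688 <1
  x=-3.648: |R|=0.64621 <1
  x=-6.599: |R|=1.06240 >1
  x=-6.564: |R|=1.05897 >1
  x=-6.264: |R|=1.02850 >1
Interval (-6.0000, 0).

left endpoint -6.0000.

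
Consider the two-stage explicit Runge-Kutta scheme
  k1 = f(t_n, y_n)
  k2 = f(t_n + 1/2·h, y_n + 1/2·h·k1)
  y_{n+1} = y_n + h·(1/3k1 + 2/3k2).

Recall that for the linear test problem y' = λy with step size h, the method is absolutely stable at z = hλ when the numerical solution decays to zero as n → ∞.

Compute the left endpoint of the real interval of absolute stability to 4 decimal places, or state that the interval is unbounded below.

z* = -3.0000.

With y'=λy (z=hλ):
  k1=λy_n ⇒ h·k1=z·y_n;  k2=λ(1+1/2z)y_n ⇒ h·k2=z(1+1/2z)y_n
  y_{n+1}/y_n = 1 + 1/3z + 2/3z(1+1/2z) = 1 + z + 1/3z²
  R(z) = 1 + z + 1/3z².

Find x<0 with |R(x)|<1.
x=-1.49: |R|=0.2500
R=1: x+1/3x²=0 ⇒ x=−3=-3.0000; min R=1−1/(4·1/3)=0.2500>−1
Confirm numerically:
  x=-1.773: |R|=0.27484 <1
  x=-1.456: |R|=0.25065 <1
  x=-1.418: |R|=0.25224 <1
  x=-1.302: |R|=0.26307 <1
  x=-3.571: |R|=1.67968 >1
  x=-3.356: |R|=1.39825 >1
  x=-3.284: |R|=1.31089 >1
Stable set (-3.0000, 0).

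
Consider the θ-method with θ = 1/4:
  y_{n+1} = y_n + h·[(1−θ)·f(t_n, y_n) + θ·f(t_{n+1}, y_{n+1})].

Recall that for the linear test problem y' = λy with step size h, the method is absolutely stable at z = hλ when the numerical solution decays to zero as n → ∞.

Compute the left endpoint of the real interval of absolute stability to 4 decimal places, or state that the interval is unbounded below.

With y'=λy (z=hλ):
  y_{n+1} = y_n + z·[3/4·y_n + 1/4·y_{n+1}] ⇒ (1 − 1/4z)y_{n+1} = (1 + 3/4z)y_n
  ⇒ R(z) = (1 + 3/4z)/(1 − 1/4z).

Boundary: |R(x)|=1, x<0.
x=-1.77: |R|=0.2270
R=−1: 1+3/4x = −1+1/4x ⇒ -1/2x=2 ⇒ x=2/(-1/2)=-4.0000
Confirm numerically:
  x=-3.646: |R|=0.90740 <1
  x=-2.398: |R|=0.49922 <1
  x=-1.895: |R|=0.28584 <1
  x=-4.343: |R|=1.08222 >1
  x=-4.199: |R|=1.04854 >1
Stable set (-4.0000, 0).

z* = -4.0000.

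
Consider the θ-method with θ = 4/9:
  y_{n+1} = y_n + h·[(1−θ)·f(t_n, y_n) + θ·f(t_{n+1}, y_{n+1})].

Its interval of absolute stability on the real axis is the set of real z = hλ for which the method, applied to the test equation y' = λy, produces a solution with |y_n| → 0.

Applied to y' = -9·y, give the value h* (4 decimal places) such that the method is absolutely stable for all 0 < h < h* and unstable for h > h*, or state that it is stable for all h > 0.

With y'=λy (z=hλ):
  y_{n+1} = y_n + z·[5/9·y_n + 4/9·y_{n+1}] ⇒ (1 − 4/9z)y_{n+1} = (1 + 5/9z)y_n
  ⇒ R(z) = (1 + 5/9z)/(1 − 4/9z).

Find x<0 with |R(x)|<1.
x=-1.69: |R|=0.0349
R=−1: 1+5/9x = −1+4/9x ⇒ -1/9x=2 ⇒ x=2/(-1/9)=-18.0000
Confirm numerically:
  x=-17.501: |R|=0.99368 <1
  x=-15.881: |R|=0.97078 <1
  x=-14.452: |R|=0.94689 <1
  x=-18.599: |R|=1.00718 >1
  x=-18.034: |R|=1.00042 >1
Stable set (-18.0000, 0).

(-18.0000,0); λ=-9 ⇒ h* = (18)/9 = 2.0000.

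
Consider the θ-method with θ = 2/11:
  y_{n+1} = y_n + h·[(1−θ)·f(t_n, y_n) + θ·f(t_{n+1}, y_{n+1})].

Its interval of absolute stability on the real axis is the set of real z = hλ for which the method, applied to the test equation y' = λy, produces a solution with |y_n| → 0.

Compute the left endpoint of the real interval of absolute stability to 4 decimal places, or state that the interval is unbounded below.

Test eqn y'=λy, z=hλ:
  y_{n+1} = y_n + z·[9/11·y_n + 2/11·y_{n+1}] ⇒ (1 − 2/11z)y_{n+1} = (1 + 9/11z)y_n
  R(z) = (1 + 9/11z)/(1 − 2/11z).

Boundary: |R(x)|=1, x<0.
x=-1.56: |R|=0.2153
R=−1: 1+9/11x = −1+2/11x ⇒ -7/11x=2 ⇒ x=2/(-7/11)=-3.1429
Confirm numerically:
  x=-2.268: |R|=0.60582 <1
  x=-2.213: |R|=0.57805 <1
  x=-1.510: |R|=0.18474 <1
  x=-1.416: |R|=0.12608 <1
  x=-3.714: |R|=1.21695 >1
  x=-3.471: |R|=1.12802 >1
  x=-3.382: |R|=1.09424 >1
Interval (-3.1429, 0).

left endpoint -3.1429.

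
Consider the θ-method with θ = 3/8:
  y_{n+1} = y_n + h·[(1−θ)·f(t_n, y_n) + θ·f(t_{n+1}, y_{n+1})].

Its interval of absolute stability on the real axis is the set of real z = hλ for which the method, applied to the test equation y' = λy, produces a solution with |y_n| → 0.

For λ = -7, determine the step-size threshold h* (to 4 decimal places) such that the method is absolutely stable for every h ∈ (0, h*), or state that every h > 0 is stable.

With y'=λy (z=hλ):
  y_{n+1} = y_n + z·[5/8·y_n + 3/8·y_{n+1}] ⇒ (1 − 3/8z)y_{n+1} = (1 + 5/8z)y_n
  R(z) = (1 + 5/8z)/(1 − 3/8z).

Solve |R(x)|<1 on ℝ⁻.
x=-0.69: |R|=0.4518
R=−1: 1+5/8x = −1+3/8x ⇒ -1/4x=2 ⇒ x=2/(-1/4)=-8.0000
Confirm numerically:
  x=-7.521: |R|=0.96865 <1
  x=-4.467: |R|=0.66983 <1
  x=-3.894: |R|=0.58277 <1
  x=-8.528: |R|=1.03144 >1
  x=-8.335: |R|=1.02030 >1
  x=-8.055: |R|=1.00342 >1
Stable set (-8.0000, 0).

(-8.0000,0); λ=-7 ⇒ h* = (8)/7 = 1.1429.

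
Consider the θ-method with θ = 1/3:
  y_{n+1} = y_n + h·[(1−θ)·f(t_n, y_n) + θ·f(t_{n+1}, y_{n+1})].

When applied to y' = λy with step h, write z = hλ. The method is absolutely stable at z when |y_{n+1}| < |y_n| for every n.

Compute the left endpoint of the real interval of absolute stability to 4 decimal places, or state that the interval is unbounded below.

On y'=λy, z=hλ:
  y_{n+1} = y_n + z·[2/3·y_n + 1/3·y_{n+1}] ⇒ (1 − 1/3z)y_{n+1} = (1 + 2/3z)y_n
  so R(z) = (1 + 2/3z)/(1 − 1/3z).

Find x<0 with |R(x)|<1.
x=-1.77: |R|=0.1132
R=−1: 1+2/3x = −1+1/3x ⇒ -1/3x=2 ⇒ x=2/(-1/3)=-6.0000
Confirm numerically:
  x=-5.105: |R|=0.88957 <1
  x=-3.926: |R|=0.70055 <1
  x=-3.360: |R|=0.58491 <1
  x=-3.137: |R|=0.53349 <1
  x=-6.327: |R|=1.03506 >1
  x=-6.129: |R|=1.01413 >1
So |R|<1 on (-6.0000, 0).

z* = -6.0000.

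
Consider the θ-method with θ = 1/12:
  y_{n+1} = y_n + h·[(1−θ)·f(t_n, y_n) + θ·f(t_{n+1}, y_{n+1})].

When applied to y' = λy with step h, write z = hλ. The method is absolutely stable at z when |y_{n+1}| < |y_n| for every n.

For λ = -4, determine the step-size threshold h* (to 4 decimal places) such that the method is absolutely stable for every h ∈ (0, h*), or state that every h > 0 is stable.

Set f=λy, z=hλ:
  y_{n+1} = y_n + z·[11/12·y_n + 1/12·y_{n+1}] ⇒ (1 − 1/12z)y_{n+1} = (1 + 11/12z)y_n
  Hence R(z) = (1 + 11/12z)/(1 − 1/12z).

Boundary: |R(x)|=1, x<0.
x=-1.33: |R|=0.1973
R=−1: 1+11/12x = −1+1/12x ⇒ -5/6x=2 ⇒ x=2/(-5/6)=-2.4000
Confirm numerically:
  x=-1.873: |R|=0.62013 <1
  x=-1.616: |R|=0.42421 <1
  x=-1.514: |R|=0.34438 <1
  x=-2.878: |R|=1.32128 >1
  x=-2.714: |R|=1.21340 >1
  x=-2.562: |R|=1.11125 >1
So |R|<1 on (-2.4000, 0).

(-2.4000,0); λ=-4 ⇒ h* = (12/5)/4 = 0.6000.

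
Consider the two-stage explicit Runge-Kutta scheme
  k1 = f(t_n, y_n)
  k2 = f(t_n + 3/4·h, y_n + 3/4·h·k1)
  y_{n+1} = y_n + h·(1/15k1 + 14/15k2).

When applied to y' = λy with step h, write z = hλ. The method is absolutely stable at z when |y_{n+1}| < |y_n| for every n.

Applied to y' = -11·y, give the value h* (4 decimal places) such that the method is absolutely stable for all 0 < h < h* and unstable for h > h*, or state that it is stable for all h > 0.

(-1.4286,0); λ=-11 ⇒ h* = (10/7)/11 = 0.1299.

Test eqn y'=λy, z=hλ:
  k1=λy_n ⇒ h·k1=z·y_n;  k2=λ(1+3/4z)y_n ⇒ h·k2=z(1+3/4z)y_n
  y_{n+1}/y_n = 1 + 1/15z + 14/15z(1+3/4z) = 1 + z + 7/10z²
  so R(z) = 1 + z + 7/10z².

Solve |R(x)|<1 on ℝ⁻.
x=-0.56: |R|=0.6595
R=1: x+7/10x²=0 ⇒ x=−10/7=-1.4286; min R=1−1/(4·7/10)=0.6429>−1
Confirm numerically:
  x=-1.306: |R|=0.88795 <1
  x=-0.868: |R|=0.65940 <1
  x=-0.702: |R|=0.64296 <1
  x=-1.976: |R|=1.75720 >1
  x=-1.829: |R|=1.51267 >1
  x=-1.516: |R|=1.09278 >1
So |R|<1 on (-1.4286, 0).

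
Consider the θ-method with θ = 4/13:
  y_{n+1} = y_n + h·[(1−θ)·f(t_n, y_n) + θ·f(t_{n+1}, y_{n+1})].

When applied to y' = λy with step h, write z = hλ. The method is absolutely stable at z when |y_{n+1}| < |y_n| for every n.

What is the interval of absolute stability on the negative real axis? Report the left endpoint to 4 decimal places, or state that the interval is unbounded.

With y'=λy (z=hλ):
  y_{n+1} = y_n + z·[9/13·y_n + 4/13·y_{n+1}] ⇒ (1 − 4/13z)y_{n+1} = (1 + 9/13z)y_n
  ⇒ R(z) = (1 + 9/13z)/(1 − 4/13z).

Find x<0 with |R(x)|<1.
x=-1.71: |R|=0.1205
R=−1: 1+9/13x = −1+4/13x ⇒ -5/13x=2 ⇒ x=2/(-5/13)=-5.2000
Confirm numerically:
  x=-5.013: |R|=0.97171 <1
  x=-3.359: |R|=0.65180 <1
  x=-2.359: |R|=0.36687 <1
  x=-2.141: |R|=0.29072 <1
  x=-5.525: |R|=1.04630 >1
  x=-5.243: |R|=1.00633 >1
Interval (-5.2000, 0).

z∈(-5.2000,0).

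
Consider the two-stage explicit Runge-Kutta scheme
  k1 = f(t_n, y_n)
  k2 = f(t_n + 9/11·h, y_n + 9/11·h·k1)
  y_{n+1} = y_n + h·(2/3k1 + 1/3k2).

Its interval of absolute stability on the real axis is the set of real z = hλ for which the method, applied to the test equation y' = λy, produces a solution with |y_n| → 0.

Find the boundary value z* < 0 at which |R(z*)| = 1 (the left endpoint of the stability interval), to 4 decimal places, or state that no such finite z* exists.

With y'=λy (z=hλ):
  k1=λy_n ⇒ h·k1=z·y_n;  k2=λ(1+9/11z)y_n ⇒ h·k2=z(1+9/11z)y_n
  y_{n+1}/y_n = 1 + 2/3z + 1/3z(1+9/11z) = 1 + z + 3/11z²
  so R(z) = 1 + z + 3/11z².

Need |R(x)|<1, x<0.
x=-1.74: |R|=0.0857
R=1: x+3/11x²=0 ⇒ x=−11/3=-3.6667; min R=1−1/(4·3/11)=0.0833>−1
Confirm numerically:
  x=-3.550: |R|=0.88705 <1
  x=-2.281: |R|=0.13799 <1
  x=-2.044: |R|=0.09544 <1
  x=-4.231: |R|=1.65119 >1
  x=-4.141: |R|=1.53569 >1
  x=-4.113: |R|=1.50066 >1
Stable set (-3.6667, 0).

left endpoint -3.6667.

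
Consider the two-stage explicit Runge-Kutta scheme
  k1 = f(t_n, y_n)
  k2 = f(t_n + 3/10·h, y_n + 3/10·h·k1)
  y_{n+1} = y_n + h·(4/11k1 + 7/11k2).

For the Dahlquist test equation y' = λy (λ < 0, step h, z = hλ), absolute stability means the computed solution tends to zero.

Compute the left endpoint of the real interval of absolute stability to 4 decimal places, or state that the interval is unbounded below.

On y'=λy, z=hλ:
  k1=λy_n ⇒ h·k1=z·y_n;  k2=λ(1+3/10z)y_n ⇒ h·k2=z(1+3/10z)y_n
  y_{n+1}/y_n = 1 + 4/11z + 7/11z(1+3/10z) = 1 + z + 21/110z²
  ⇒ R(z) = 1 + z + 21/110z².

Boundary: |R(x)|=1, x<0.
x=-1.32: |R|=0.0126
R=1: x+21/110x²=0 ⇒ x=−110/21=-5.2381; min R=1−1/(4·21/110)=-0.3095>−1
Confirm numerically:
  x=-5.197: |R|=0.95923 <1
  x=-3.678: |R|=0.09544 <1
  x=-2.302: |R|=0.29033 <1
  x=-2.208: |R|=0.27727 <1
  x=-5.669: |R|=1.46635 >1
  x=-5.610: |R|=1.39831 >1
  x=-5.516: |R|=1.29265 >1
Interval (-5.2381, 0).

z* = -5.2381.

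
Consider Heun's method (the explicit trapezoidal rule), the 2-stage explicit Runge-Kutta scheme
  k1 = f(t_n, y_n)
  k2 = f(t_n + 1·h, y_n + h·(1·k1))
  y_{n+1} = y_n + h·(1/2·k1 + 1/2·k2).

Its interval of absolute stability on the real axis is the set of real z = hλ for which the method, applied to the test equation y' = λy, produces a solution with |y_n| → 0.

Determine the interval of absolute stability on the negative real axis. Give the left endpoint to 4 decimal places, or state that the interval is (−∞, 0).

Set f=λy, z=hλ:
  order 2, 2-stage ⇒ R(z)=1+z+z^2/2
  (e.g. R(-1.56)=0.65680, |R|=0.65680)

Need |R(x)|<1, x<0.
x=-1.56: |R|=0.6568
|R(-2.04)|=1.0408 |R(-2.01)|=1.0100 |R(-0.9)|=0.5050
Bisect:
  x_lo=-2.5042 |R|=1.6313  x_hi=-0.2705 |R|=0.7661
  mid=-1.38736 |R|=0.57503 →hi
  mid=-1.94578 |R|=0.94725 →hi
  mid=-2.22498 |R|=1.25029 →lo
  mid=-2.08538 |R|=1.08902 →lo
  mid=-2.01558 |R|=1.01570 →lo
  mid=-1.98068 |R|=0.98086 →hi
  mid=-1.99813 |R|=0.99813 →hi
  mid=-2.00685 |R|=1.00688 →lo
  mid=-2.00249 |R|=1.00249 →lo
  mid=-2.00031 |R|=1.00031 →lo
  ...
  [-2.00004,-1.99990] ⇒ x*=-2.0000
Interval (-2.0000, 0).

(-2.0000, 0).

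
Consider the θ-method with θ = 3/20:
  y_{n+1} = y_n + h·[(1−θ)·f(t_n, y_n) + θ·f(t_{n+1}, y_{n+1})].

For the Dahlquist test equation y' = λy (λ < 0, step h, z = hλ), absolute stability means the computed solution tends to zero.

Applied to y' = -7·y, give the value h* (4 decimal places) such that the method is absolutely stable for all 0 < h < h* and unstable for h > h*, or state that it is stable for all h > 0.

(-2.8571,0); λ=-7 ⇒ h* = (20/7)/7 = 0.4082.

With y'=λy (z=hλ):
  y_{n+1} = y_n + z·[17/20·y_n + 3/20·y_{n+1}] ⇒ (1 − 3/20z)y_{n+1} = (1 + 17/20z)y_n
  ⇒ R(z) = (1 + 17/20z)/(1 − 3/20z).

Need |R(x)|<1, x<0.
x=-0.86: |R|=0.2383
R=−1: 1+17/20x = −1+3/20x ⇒ -7/10x=2 ⇒ x=2/(-7/10)=-2.8571
Confirm numerically:
  x=-2.718: |R|=0.93081 <1
  x=-1.740: |R|=0.37986 <1
  x=-1.396: |R|=0.15429 <1
  x=-3.205: |R|=1.16444 >1
  x=-3.178: |R|=1.15210 >1
So |R|<1 on (-2.8571, 0).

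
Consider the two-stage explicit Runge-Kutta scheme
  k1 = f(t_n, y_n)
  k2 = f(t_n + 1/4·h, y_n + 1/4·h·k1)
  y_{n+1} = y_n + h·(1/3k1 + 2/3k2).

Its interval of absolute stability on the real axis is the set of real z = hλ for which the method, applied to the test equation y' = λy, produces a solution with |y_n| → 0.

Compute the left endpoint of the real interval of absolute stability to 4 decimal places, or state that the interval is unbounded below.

z* = -6.0000.

On y'=λy, z=hλ:
  k1=λy_n ⇒ h·k1=z·y_n;  k2=λ(1+1/4z)y_n ⇒ h·k2=z(1+1/4z)y_n
  y_{n+1}/y_n = 1 + 1/3z + 2/3z(1+1/4z) = 1 + z + 1/6z²
  so R(z) = 1 + z + 1/6z².

Boundary: |R(x)|=1, x<0.
x=-1.65: |R|=0.1963
R=1: x+1/6x²=0 ⇒ x=−6=-6.0000; min R=1−1/(4·1/6)=-0.5000>−1
Confirm numerically:
  x=-4.950: |R|=0.13375 <1
  x=-3.844: |R|=0.38128 <1
  x=-3.664: |R|=0.42652 <1
  x=-6.256: |R|=1.26692 >1
  x=-6.164: |R|=1.16848 >1
  x=-6.088: |R|=1.08929 >1
Interval (-6.0000, 0).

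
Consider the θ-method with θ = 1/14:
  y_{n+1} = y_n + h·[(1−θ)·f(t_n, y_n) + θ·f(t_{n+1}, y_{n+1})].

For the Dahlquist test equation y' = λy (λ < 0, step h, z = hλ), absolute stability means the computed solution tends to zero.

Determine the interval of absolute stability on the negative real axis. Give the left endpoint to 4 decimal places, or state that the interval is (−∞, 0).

Set f=λy, z=hλ:
  y_{n+1} = y_n + z·[13/14·y_n + 1/14·y_{n+1}] ⇒ (1 − 1/14z)y_{n+1} = (1 + 13/14z)y_n
  Hence R(z) = (1 + 13/14z)/(1 − 1/14z).

Solve |R(x)|<1 on ℝ⁻.
x=-1.68: |R|=0.5000
R=−1: 1+13/14x = −1+1/14x ⇒ -6/7x=2 ⇒ x=2/(-6/7)=-2.3333
Confirm numerically:
  x=-2.039: |R|=0.77979 <1
  x=-1.938: |R|=0.70235 <1
  x=-1.884: |R|=0.66054 <1
  x=-2.662: |R|=1.23671 >1
  x=-2.488: |R|=1.11257 >1
Interval (-2.3333, 0).

(-2.3333, 0).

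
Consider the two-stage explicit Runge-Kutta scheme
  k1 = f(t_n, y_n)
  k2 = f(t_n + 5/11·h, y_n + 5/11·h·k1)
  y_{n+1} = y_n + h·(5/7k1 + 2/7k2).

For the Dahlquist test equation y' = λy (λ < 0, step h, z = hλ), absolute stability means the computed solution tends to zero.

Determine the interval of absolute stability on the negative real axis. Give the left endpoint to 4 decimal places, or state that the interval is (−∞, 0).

With y'=λy (z=hλ):
  k1=λy_n ⇒ h·k1=z·y_n;  k2=λ(1+5/11z)y_n ⇒ h·k2=z(1+5/11z)y_n
  y_{n+1}/y_n = 1 + 5/7z + 2/7z(1+5/11z) = 1 + z + 10/77z²
  R(z) = 1 + z + 10/77z².

Solve |R(x)|<1 on ℝ⁻.
x=-0.34: |R|=0.6750
R=1: x+10/77x²=0 ⇒ x=−77/10=-7.7000; min R=1−1/(4·10/77)=-0.9250>−1
Confirm numerically:
  x=-6.452: |R|=0.04573 <1
  x=-5.233: |R|=0.67660 <1
  x=-4.111: |R|=0.91615 <1
  x=-3.550: |R|=0.91331 <1
  x=-8.203: |R|=1.53586 >1
  x=-7.970: |R|=1.27947 >1
So |R|<1 on (-7.7000, 0).

z∈(-7.7000,0).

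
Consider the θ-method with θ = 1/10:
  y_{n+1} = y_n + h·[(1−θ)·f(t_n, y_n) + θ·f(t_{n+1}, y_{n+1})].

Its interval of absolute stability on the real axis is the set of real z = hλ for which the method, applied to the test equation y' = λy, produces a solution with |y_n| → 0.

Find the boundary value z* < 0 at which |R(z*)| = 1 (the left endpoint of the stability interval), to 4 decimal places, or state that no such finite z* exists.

left endpoint -2.5000.

On y'=λy, z=hλ:
  y_{n+1} = y_n + z·[9/10·y_n + 1/10·y_{n+1}] ⇒ (1 − 1/10z)y_{n+1} = (1 + 9/10z)y_n
  Hence R(z) = (1 + 9/10z)/(1 − 1/10z).

Boundary: |R(x)|=1, x<0.
x=-1.66: |R|=0.4237
R=−1: 1+9/10x = −1+1/10x ⇒ -4/5x=2 ⇒ x=2/(-4/5)=-2.5000
Confirm numerically:
  x=-2.220: |R|=0.81669 <1
  x=-1.964: |R|=0.64159 <1
  x=-1.780: |R|=0.51104 <1
  x=-3.009: |R|=1.31301 >1
  x=-2.991: |R|=1.30236 >1
  x=-2.826: |R|=1.20334 >1
Interval (-2.5000, 0).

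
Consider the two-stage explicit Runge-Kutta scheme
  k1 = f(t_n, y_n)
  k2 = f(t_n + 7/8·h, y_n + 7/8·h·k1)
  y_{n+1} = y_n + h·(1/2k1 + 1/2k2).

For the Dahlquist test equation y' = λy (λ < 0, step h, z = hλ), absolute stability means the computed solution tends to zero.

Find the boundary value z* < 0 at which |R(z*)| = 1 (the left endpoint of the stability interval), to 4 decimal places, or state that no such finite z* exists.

left endpoint -2.2857.

With y'=λy (z=hλ):
  k1=λy_n ⇒ h·k1=z·y_n;  k2=λ(1+7/8z)y_n ⇒ h·k2=z(1+7/8z)y_n
  y_{n+1}/y_n = 1 + 1/2z + 1/2z(1+7/8z) = 1 + z + 7/16z²
  so R(z) = 1 + z + 7/16z².

Boundary: |R(x)|=1, x<0.
x=-0.56: |R|=0.5772
R=1: x+7/16x²=0 ⇒ x=−16/7=-2.2857; min R=1−1/(4·7/16)=0.4286>−1
Confirm numerically:
  x=-2.215: |R|=0.93147 <1
  x=-1.983: |R|=0.73738 <1
  x=-1.411: |R|=0.46003 <1
  x=-1.192: |R|=0.42963 <1
  x=-2.800: |R|=1.63000 >1
  x=-2.645: |R|=1.41576 >1
  x=-2.483: |R|=1.21431 >1
So |R|<1 on (-2.2857, 0).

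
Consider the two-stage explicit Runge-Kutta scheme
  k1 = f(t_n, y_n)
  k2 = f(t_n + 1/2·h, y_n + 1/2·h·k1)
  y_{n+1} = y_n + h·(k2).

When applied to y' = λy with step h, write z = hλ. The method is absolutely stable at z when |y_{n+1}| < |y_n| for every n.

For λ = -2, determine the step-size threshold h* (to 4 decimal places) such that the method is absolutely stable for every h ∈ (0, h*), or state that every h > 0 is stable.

Test eqn y'=λy, z=hλ:
  k1=λy_n ⇒ h·k1=z·y_n;  k2=λ(1+1/2z)y_n ⇒ h·k2=z(1+1/2z)y_n
  y_{n+1}/y_n = 1 + z(1+1/2z) = 1 + z + 1/2z²
  R(z) = 1 + z + 1/2z².

Solve |R(x)|<1 on ℝ⁻.
x=-1.39: |R|=0.5760
R=1: x+1/2x²=0 ⇒ x=−2=-2.0000; min R=1−1/(4·1/2)=0.5000>−1
Confirm numerically:
  x=-1.889: |R|=0.89516 <1
  x=-1.608: |R|=0.68483 <1
  x=-1.518: |R|=0.63416 <1
  x=-1.022: |R|=0.50024 <1
  x=-2.363: |R|=1.42888 >1
  x=-2.132: |R|=1.14071 >1
Interval (-2.0000, 0).

(-2.0000,0); λ=-2 ⇒ h* = (2)/2 = 1.0000.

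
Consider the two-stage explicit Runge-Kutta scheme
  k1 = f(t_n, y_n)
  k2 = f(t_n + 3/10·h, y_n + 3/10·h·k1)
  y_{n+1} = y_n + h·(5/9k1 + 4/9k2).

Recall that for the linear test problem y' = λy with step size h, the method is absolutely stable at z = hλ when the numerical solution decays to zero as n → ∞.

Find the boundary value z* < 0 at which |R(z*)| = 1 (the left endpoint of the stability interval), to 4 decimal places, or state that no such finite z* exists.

Set f=λy, z=hλ:
  k1=λy_n ⇒ h·k1=z·y_n;  k2=λ(1+3/10z)y_n ⇒ h·k2=z(1+3/10z)y_n
  y_{n+1}/y_n = 1 + 5/9z + 4/9z(1+3/10z) = 1 + z + 2/15z²
  R(z) = 1 + z + 2/15z².

Find x<0 with |R(x)|<1.
x=-1.59: |R|=0.2529
R=1: x+2/15x²=0 ⇒ x=−15/2=-7.5000; min R=1−1/(4·2/15)=-0.8750>−1
Confirm numerically:
  x=-6.559: |R|=0.17706 <1
  x=-5.344: |R|=0.53622 <1
  x=-4.531: |R|=0.79367 <1
  x=-3.341: |R|=0.85270 <1
  x=-8.029: |R|=1.56631 >1
  x=-7.798: |R|=1.30984 >1
  x=-7.520: |R|=1.02005 >1
So |R|<1 on (-7.5000, 0).

z* = -7.5000.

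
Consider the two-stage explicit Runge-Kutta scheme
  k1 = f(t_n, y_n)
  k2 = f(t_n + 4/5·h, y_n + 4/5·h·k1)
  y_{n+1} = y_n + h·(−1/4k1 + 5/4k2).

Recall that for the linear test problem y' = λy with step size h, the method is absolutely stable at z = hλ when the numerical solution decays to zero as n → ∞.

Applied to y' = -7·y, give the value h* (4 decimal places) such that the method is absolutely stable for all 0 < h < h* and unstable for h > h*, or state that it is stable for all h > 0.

On y'=λy, z=hλ:
  k1=λy_n ⇒ h·k1=z·y_n;  k2=λ(1+4/5z)y_n ⇒ h·k2=z(1+4/5z)y_n
  y_{n+1}/y_n = 1 − 1/4z + 5/4z(1+4/5z) = 1 + z + z²
  Hence R(z) = 1 + z + z².

Boundary: |R(x)|=1, x<0.
x=-0.63: |R|=0.7669
R=1: x+1x²=0 ⇒ x=−1=-1.0000; min R=1−1/(4·1)=0.7500>−1
Confirm numerically:
  x=-0.893: |R|=0.90445 <1
  x=-0.682: |R|=0.78312 <1
  x=-0.645: |R|=0.77103 <1
  x=-0.423: |R|=0.75593 <1
  x=-1.276: |R|=1.35218 >1
  x=-1.042: |R|=1.04376 >1
Stable set (-1.0000, 0).

(-1.0000,0); λ=-7 ⇒ h* = (1)/7 = 0.1429.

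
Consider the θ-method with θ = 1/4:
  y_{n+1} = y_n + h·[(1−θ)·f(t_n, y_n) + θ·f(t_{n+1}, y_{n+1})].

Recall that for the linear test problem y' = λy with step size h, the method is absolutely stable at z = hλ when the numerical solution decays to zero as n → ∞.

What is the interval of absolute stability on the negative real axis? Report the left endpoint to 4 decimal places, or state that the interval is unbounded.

(-4.0000, 0).

Set f=λy, z=hλ:
  y_{n+1} = y_n + z·[3/4·y_n + 1/4·y_{n+1}] ⇒ (1 − 1/4z)y_{n+1} = (1 + 3/4z)y_n
  R(z) = (1 + 3/4z)/(1 − 1/4z).

Need |R(x)|<1, x<0.
x=-1.07: |R|=0.1558
R=−1: 1+3/4x = −1+1/4x ⇒ -1/2x=2 ⇒ x=2/(-1/2)=-4.0000
Confirm numerically:
  x=-3.954: |R|=0.98843 <1
  x=-2.666: |R|=0.59976 <1
  x=-2.222: |R|=0.42848 <1
  x=-4.345: |R|=1.08268 >1
  x=-4.232: |R|=1.05637 >1
So |R|<1 on (-4.0000, 0).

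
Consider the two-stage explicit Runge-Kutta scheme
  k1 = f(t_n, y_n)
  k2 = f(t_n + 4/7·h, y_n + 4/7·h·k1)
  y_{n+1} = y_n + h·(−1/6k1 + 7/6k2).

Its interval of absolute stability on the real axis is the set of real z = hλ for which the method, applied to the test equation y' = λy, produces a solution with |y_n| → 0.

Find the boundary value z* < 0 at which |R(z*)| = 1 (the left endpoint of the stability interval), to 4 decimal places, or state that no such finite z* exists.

left endpoint -1.5000.

On y'=λy, z=hλ:
  k1=λy_n ⇒ h·k1=z·y_n;  k2=λ(1+4/7z)y_n ⇒ h·k2=z(1+4/7z)y_n
  y_{n+1}/y_n = 1 − 1/6z + 7/6z(1+4/7z) = 1 + z + 2/3z²
  R(z) = 1 + z + 2/3z².

Find x<0 with |R(x)|<1.
x=-0.31: |R|=0.7541
R=1: x+2/3x²=0 ⇒ x=−3/2=-1.5000; min R=1−1/(4·2/3)=0.6250>−1
Confirm numerically:
  x=-1.453: |R|=0.95447 <1
  x=-1.028: |R|=0.67652 <1
  x=-0.877: |R|=0.63575 <1
  x=-2.090: |R|=1.82207 >1
  x=-1.915: |R|=1.52982 >1
  x=-1.682: |R|=1.20408 >1
Interval (-1.5000, 0).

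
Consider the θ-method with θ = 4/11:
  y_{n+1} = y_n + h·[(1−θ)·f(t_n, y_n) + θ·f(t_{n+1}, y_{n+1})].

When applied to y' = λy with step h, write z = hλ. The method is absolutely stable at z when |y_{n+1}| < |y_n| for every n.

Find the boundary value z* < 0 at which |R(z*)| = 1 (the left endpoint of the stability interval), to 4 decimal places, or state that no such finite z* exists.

z* = -7.3333.

Set f=λy, z=hλ:
  y_{n+1} = y_n + z·[7/11·y_n + 4/11·y_{n+1}] ⇒ (1 − 4/11z)y_{n+1} = (1 + 7/11z)y_n
  ⇒ R(z) = (1 + 7/11z)/(1 − 4/11z).

Boundary: |R(x)|=1, x<0.
x=-0.88: |R|=0.3333
R=−1: 1+7/11x = −1+4/11x ⇒ -3/11x=2 ⇒ x=2/(-3/11)=-7.3333
Confirm numerically:
  x=-6.955: |R|=0.97076 <1
  x=-6.829: |R|=0.96051 <1
  x=-6.526: |R|=0.93472 <1
  x=-6.322: |R|=0.91639 <1
  x=-7.587: |R|=1.01840 >1
  x=-7.577: |R|=1.01770 >1
So |R|<1 on (-7.3333, 0).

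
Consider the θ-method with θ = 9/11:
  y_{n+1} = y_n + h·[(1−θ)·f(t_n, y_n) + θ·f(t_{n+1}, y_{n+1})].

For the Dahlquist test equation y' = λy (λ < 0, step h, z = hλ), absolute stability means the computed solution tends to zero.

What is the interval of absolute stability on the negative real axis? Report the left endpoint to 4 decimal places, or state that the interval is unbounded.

interval (−∞, 0).

Set f=λy, z=hλ:
  y_{n+1} = y_n + z·[2/11·y_n + 9/11·y_{n+1}] ⇒ (1 − 9/11z)y_{n+1} = (1 + 2/11z)y_n
  ⇒ R(z) = (1 + 2/11z)/(1 − 9/11z).

Need |R(x)|<1, x<0.
x=-1.06: |R|=0.4323
x=-2: |R|=0.2414
x=-10: |R|=0.0891
x=-100: |R|=0.2075
θ=9/11≥1/2 ⇒ |1+2/11x|<|1−9/11x| ∀x<0 ⇒ unbounded interval.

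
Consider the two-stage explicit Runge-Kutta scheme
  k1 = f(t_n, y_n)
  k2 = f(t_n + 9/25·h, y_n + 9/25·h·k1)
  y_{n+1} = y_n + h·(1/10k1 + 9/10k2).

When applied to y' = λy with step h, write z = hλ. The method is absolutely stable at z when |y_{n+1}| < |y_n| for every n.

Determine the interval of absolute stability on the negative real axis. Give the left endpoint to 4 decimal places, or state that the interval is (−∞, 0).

With y'=λy (z=hλ):
  k1=λy_n ⇒ h·k1=z·y_n;  k2=λ(1+9/25z)y_n ⇒ h·k2=z(1+9/25z)y_n
  y_{n+1}/y_n = 1 + 1/10z + 9/10z(1+9/25z) = 1 + z + 81/250z²
  R(z) = 1 + z + 81/250z².

Solve |R(x)|<1 on ℝ⁻.
x=-1.43: |R|=0.2325
R=1: x+81/250x²=0 ⇒ x=−250/81=-3.0864; min R=1−1/(4·81/250)=0.2284>−1
Confirm numerically:
  x=-2.930: |R|=0.85151 <1
  x=-1.986: |R|=0.29192 <1
  x=-1.915: |R|=0.27318 <1
  x=-3.261: |R|=1.18446 >1
  x=-3.216: |R|=1.13502 >1
So |R|<1 on (-3.0864, 0).

(-3.0864, 0).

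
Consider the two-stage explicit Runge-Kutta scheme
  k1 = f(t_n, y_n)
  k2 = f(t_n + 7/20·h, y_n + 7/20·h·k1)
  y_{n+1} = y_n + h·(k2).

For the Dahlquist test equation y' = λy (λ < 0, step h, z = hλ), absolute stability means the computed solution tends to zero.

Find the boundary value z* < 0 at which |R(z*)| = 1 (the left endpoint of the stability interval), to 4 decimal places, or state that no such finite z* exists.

left endpoint -2.8571.

Set f=λy, z=hλ:
  k1=λy_n ⇒ h·k1=z·y_n;  k2=λ(1+7/20z)y_n ⇒ h·k2=z(1+7/20z)y_n
  y_{n+1}/y_n = 1 + z(1+7/20z) = 1 + z + 7/20z²
  ⇒ R(z) = 1 + z + 7/20z².

Need |R(x)|<1, x<0.
x=-0.82: |R|=0.4153
R=1: x+7/20x²=0 ⇒ x=−20/7=-2.8571; min R=1−1/(4·7/20)=0.2857>−1
Confirm numerically:
  x=-2.064: |R|=0.42703 <1
  x=-1.264: |R|=0.29519 <1
  x=-1.220: |R|=0.30094 <1
  x=-1.178: |R|=0.30769 <1
  x=-3.382: |R|=1.62127 >1
  x=-3.325: |R|=1.54447 >1
  x=-3.294: |R|=1.50365 >1
Interval (-2.8571, 0).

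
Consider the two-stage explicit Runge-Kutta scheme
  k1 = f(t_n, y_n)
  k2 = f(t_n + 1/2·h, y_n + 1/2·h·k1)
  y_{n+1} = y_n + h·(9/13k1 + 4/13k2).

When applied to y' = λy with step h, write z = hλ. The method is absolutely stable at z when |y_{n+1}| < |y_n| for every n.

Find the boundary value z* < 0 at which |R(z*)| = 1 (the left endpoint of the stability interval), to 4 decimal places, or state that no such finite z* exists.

z* = -6.5000.

With y'=λy (z=hλ):
  k1=λy_n ⇒ h·k1=z·y_n;  k2=λ(1+1/2z)y_n ⇒ h·k2=z(1+1/2z)y_n
  y_{n+1}/y_n = 1 + 9/13z + 4/13z(1+1/2z) = 1 + z + 2/13z²
  ⇒ R(z) = 1 + z + 2/13z².

Find x<0 with |R(x)|<1.
x=-1.31: |R|=0.0460
R=1: x+2/13x²=0 ⇒ x=−13/2=-6.5000; min R=1−1/(4·2/13)=-0.6250>−1
Confirm numerically:
  x=-6.298: |R|=0.80428 <1
  x=-4.866: |R|=0.22324 <1
  x=-3.714: |R|=0.59188 <1
  x=-6.677: |R|=1.18182 >1
  x=-6.579: |R|=1.07996 >1
So |R|<1 on (-6.5000, 0).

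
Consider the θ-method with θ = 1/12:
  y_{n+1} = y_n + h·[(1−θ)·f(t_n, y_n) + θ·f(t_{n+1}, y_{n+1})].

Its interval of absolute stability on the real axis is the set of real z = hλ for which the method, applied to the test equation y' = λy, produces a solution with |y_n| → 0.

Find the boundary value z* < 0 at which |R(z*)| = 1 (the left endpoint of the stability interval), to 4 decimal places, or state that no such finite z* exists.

Test eqn y'=λy, z=hλ:
  y_{n+1} = y_n + z·[11/12·y_n + 1/12·y_{n+1}] ⇒ (1 − 1/12z)y_{n+1} = (1 + 11/12z)y_n
  R(z) = (1 + 11/12z)/(1 − 1/12z).

Boundary: |R(x)|=1, x<0.
x=-0.86: |R|=0.1975
R=−1: 1+11/12x = −1+1/12x ⇒ -5/6x=2 ⇒ x=2/(-5/6)=-2.4000
Confirm numerically:
  x=-2.307: |R|=0.93500 <1
  x=-1.842: |R|=0.59688 <1
  x=-1.235: |R|=0.11976 <1
  x=-1.089: |R|=0.00160 <1
  x=-2.923: |R|=1.35047 >1
  x=-2.704: |R|=1.20675 >1
Stable set (-2.4000, 0).

z* = -2.4000.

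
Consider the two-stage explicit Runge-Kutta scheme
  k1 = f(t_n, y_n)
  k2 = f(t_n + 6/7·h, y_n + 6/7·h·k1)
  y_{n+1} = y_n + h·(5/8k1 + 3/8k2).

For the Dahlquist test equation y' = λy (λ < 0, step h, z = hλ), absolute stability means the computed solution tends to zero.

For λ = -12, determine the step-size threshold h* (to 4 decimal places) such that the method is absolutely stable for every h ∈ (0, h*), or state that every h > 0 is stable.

On y'=λy, z=hλ:
  k1=λy_n ⇒ h·k1=z·y_n;  k2=λ(1+6/7z)y_n ⇒ h·k2=z(1+6/7z)y_n
  y_{n+1}/y_n = 1 + 5/8z + 3/8z(1+6/7z) = 1 + z + 9/28z²
  so R(z) = 1 + z + 9/28z².

Find x<0 with |R(x)|<1.
x=-1.6: |R|=0.2229
R=1: x+9/28x²=0 ⇒ x=−28/9=-3.1111; min R=1−1/(4·9/28)=0.2222>−1
Confirm numerically:
  x=-2.825: |R|=0.74020 <1
  x=-2.003: |R|=0.28657 <1
  x=-1.436: |R|=0.22682 <1
  x=-3.651: |R|=1.63358 >1
  x=-3.168: |R|=1.05793 >1
Interval (-3.1111, 0).

(-3.1111,0); λ=-12 ⇒ h* = (28/9)/12 = 0.2593.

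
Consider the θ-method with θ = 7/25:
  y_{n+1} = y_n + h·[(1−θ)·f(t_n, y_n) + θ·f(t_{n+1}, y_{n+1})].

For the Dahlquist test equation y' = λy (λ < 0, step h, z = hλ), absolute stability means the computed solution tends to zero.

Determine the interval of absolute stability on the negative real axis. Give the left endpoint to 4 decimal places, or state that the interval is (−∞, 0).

Test eqn y'=λy, z=hλ:
  y_{n+1} = y_n + z·[18/25·y_n + 7/25·y_{n+1}] ⇒ (1 − 7/25z)y_{n+1} = (1 + 18/25z)y_n
  so R(z) = (1 + 18/25z)/(1 − 7/25z).

Need |R(x)|<1, x<0.
x=-1.7: |R|=0.1518
R=−1: 1+18/25x = −1+7/25x ⇒ -11/25x=2 ⇒ x=2/(-11/25)=-4.5455
Confirm numerically:
  x=-4.235: |R|=0.93751 <1
  x=-3.472: |R|=0.76051 <1
  x=-3.168: |R|=0.67882 <1
  x=-2.504: |R|=0.47197 <1
  x=-5.114: |R|=1.10287 >1
  x=-4.776: |R|=1.04340 >1
  x=-4.671: |R|=1.02394 >1
Interval (-4.5455, 0).

z∈(-4.5455,0).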